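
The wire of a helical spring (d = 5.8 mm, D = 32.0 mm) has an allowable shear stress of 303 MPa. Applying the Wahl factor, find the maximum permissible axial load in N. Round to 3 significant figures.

568 N

C = D/d = 32.0/5.8 = 5.5172
K_W = (4C−1)/(4C−4) + 0.615/C = 21.069/18.069 + 0.1115 = 1.2775
τ_max = K·8FD/(πd³) → F_max = τ_allow·πd³/(8DK)
F_max = 303·π·5.8³/(8·32.0·1.2775) = 1.8573e+05/327.04 = 567.91 N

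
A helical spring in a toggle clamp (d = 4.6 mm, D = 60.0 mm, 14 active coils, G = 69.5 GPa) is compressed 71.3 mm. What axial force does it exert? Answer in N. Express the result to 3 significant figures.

k = Gd⁴/(8D³N_a) = (69.5×10³)(4.6⁴)/(8·60.0³·14) = 1.2863 N/mm
F = k·δ = 1.2863 × 71.3 = 91.714 N

91.7 N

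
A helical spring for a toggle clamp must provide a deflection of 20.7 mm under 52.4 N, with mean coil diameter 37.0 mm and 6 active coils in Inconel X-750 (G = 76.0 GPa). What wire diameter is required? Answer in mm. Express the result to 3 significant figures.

Required rate k = F/δ = 52.4/20.7 = 2.5314 N/mm
d = (8D³N_a·k / G)^(1/4) = (8·37.0³·6·2.5314 / (76.0×10³))^0.25
  = (80.983)^0.25 = 2.9998 mm

3.00 mm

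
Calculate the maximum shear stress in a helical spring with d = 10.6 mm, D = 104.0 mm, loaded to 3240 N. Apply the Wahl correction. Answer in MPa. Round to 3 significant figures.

Spring index C = D/d = 104.0/10.6 = 9.8113
K_W = (4C−1)/(4C−4) + 0.615/C = 38.245/35.245 + 0.0627 = 1.1478
τ₀ = 8FD/(πd³) = 8·3240·104.0/(π·10.6³) = 2.69568e+06/3741.7 = 720.45 MPa
τ_max = K·τ₀ = 1.1478 × 720.45 = 826.93 MPa

827 MPa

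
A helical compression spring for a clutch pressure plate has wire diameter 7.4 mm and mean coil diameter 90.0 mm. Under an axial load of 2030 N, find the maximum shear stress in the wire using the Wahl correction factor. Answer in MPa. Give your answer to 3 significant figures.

Spring index C = D/d = 90.0/7.4 = 12.1622
K_W = (4C−1)/(4C−4) + 0.615/C = 47.649/44.649 + 0.0506 = 1.1178
τ₀ = 8FD/(πd³) = 8·2030·90.0/(π·7.4³) = 1.4616e+06/1273 = 1148.1 MPa
τ_max = K·τ₀ = 1.1178 × 1148.1 = 1283.3 MPa

1280 MPa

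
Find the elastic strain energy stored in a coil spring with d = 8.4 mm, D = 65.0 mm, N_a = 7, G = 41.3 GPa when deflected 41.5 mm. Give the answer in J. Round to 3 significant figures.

k = Gd⁴/(8D³N_a) = (41.3×10³)(8.4⁴)/(8·65.0³·7) = 13.37 N/mm
U = ½kδ² = 0.5 × 13.37 × 41.5² = 11513 N·mm = 11.513 J

11.5 J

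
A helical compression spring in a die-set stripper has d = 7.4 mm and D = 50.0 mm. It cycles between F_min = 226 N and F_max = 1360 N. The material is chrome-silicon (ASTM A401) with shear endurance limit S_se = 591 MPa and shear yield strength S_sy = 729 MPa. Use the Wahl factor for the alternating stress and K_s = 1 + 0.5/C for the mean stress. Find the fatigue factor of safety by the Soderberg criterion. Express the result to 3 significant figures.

1.36

C = D/d = 50.0/7.4 = 6.7568; K_W = (4C−1)/(4C−4)+0.615/C = 1.2213; K_s = 1+0.5/C = 1.0740
F_a = (F_max−F_min)/2 = 567 N; F_m = (F_max+F_min)/2 = 793 N
τ_a = K_W·8F_aD/(πd³) = 1.2213 × 178.16 = 217.58 MPa
τ_m = K_s·8F_mD/(πd³) = 1.0740 × 249.17 = 267.6 MPa
Soderberg: 1/n_f = τ_a/S_se + τ_m/S_sy = 217.58/591 + 267.6/729 = 0.36816 + 0.36708 = 0.73524
n_f = 1/0.73524 = 1.36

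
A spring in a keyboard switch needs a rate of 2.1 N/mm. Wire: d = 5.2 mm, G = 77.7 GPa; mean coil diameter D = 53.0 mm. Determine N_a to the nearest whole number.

N_a = Gd⁴/(8D³k) = (77.7×10³ × 5.2⁴)/(8 × 53.0³ × 2.1)
    = 5.68113e+07 / 2.50113e+06 = 22.71 → 23 coils

23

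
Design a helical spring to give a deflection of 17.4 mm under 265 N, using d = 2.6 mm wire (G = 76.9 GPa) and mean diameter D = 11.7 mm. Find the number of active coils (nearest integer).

Required rate k = F/δ = 265/17.4 = 15.23 N/mm
N_a = Gd⁴/(8D³k) = (76.9×10³ × 2.6⁴)/(8 × 11.7³ × 15.23)
    = 3.51415e+06 / 195139 = 18.01 → 18 coils

18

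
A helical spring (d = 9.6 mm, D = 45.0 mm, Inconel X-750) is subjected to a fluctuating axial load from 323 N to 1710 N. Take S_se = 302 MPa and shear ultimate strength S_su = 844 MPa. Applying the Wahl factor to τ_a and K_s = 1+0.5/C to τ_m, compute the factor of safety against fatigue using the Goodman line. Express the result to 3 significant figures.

C = D/d = 45.0/9.6 = 4.6875; K_W = (4C−1)/(4C−4)+0.615/C = 1.3346; K_s = 1+0.5/C = 1.1067
F_a = (F_max−F_min)/2 = 693.5 N; F_m = (F_max+F_min)/2 = 1016.5 N
τ_a = K_W·8F_aD/(πd³) = 1.3346 × 89.823 = 119.88 MPa
τ_m = K_s·8F_mD/(πd³) = 1.1067 × 131.66 = 145.7 MPa
Goodman: 1/n_f = τ_a/S_se + τ_m/S_su = 119.88/302 + 145.7/844 = 0.39694 + 0.17263 = 0.56957
n_f = 1/0.56957 = 1.756

1.76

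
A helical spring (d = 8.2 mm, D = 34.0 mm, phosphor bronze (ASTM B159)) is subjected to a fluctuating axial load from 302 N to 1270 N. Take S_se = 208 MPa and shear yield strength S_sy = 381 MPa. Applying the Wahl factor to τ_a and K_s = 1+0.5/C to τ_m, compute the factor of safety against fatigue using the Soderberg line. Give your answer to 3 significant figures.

1.15

C = D/d = 34.0/8.2 = 4.1463; K_W = (4C−1)/(4C−4)+0.615/C = 1.3867; K_s = 1+0.5/C = 1.1206
F_a = (F_max−F_min)/2 = 484 N; F_m = (F_max+F_min)/2 = 786 N
τ_a = K_W·8F_aD/(πd³) = 1.3867 × 76.002 = 105.39 MPa
τ_m = K_s·8F_mD/(πd³) = 1.1206 × 123.42 = 138.31 MPa
Soderberg: 1/n_f = τ_a/S_se + τ_m/S_sy = 105.39/208 + 138.31/381 = 0.50669 + 0.36301 = 0.8697
n_f = 1/0.8697 = 1.15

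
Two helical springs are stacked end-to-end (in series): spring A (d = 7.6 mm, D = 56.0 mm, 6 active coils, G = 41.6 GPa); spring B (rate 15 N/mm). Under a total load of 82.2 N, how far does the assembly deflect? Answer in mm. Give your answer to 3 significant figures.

k_A = Gd⁴/(8D³N_a) = (41.6×10³)(7.6⁴)/(8·56.0³·6) = 16.464 N/mm
Series: 1/k_eq = 1/16.464 + 1/15 = 0.1274; k_eq = 7.849 N/mm
δ = F/k_eq = 82.2/7.849 = 10.473 mm

10.5 mm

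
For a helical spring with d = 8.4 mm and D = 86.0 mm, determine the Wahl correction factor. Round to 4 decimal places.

C = D/d = 86.0/8.4 = 10.2381
K_W = (4C−1)/(4C−4) + 0.615/C = 39.952/36.952 + 0.0601 = 1.1413

1.1413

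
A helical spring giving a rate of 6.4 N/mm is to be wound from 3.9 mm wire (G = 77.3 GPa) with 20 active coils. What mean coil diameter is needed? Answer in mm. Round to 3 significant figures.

25.9 mm

D = (Gd⁴/(8N_a·k))^(1/3) = (77.3×10³·3.9⁴/(8·20·6.4))^(1/3)
  = (17463.8)^(1/3) = 25.9445 mm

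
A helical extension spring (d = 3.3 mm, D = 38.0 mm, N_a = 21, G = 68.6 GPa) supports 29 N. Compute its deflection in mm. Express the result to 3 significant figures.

32.9 mm

k = Gd⁴/(8D³N_a) = (68.6×10³)(3.3⁴)/(8·38.0³·21) = 0.88251 N/mm
δ = F/k = 29 / 0.88251 = 32.861 mm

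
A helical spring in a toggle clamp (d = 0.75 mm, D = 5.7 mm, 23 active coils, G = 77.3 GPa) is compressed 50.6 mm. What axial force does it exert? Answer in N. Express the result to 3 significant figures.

k = Gd⁴/(8D³N_a) = (77.3×10³)(0.75⁴)/(8·5.7³·23) = 0.71776 N/mm
F = k·δ = 0.71776 × 50.6 = 36.319 N

36.3 N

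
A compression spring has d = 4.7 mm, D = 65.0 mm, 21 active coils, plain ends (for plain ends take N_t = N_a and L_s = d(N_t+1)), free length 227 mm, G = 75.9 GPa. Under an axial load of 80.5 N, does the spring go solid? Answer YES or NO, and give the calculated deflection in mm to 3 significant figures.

NO, δ = 100 mm

k = Gd⁴/(8D³N_a) = (75.9×10³)(4.7⁴)/(8·65.0³·21) = 0.80276 N/mm
N_t = 21; L_s = 4.7·22 = 103.4 mm; δ_solid = L₀ − L_s = 227 − 103.4 = 123.6 mm
δ = F/k = 80.5/0.80276 = 100.28 mm
δ < δ_solid → spring does not go solid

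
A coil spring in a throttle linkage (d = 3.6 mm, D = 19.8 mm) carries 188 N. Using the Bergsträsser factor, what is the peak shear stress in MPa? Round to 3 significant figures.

Spring index C = D/d = 19.8/3.6 = 5.5000
K_B = (4C+2)/(4C−3) = 24.000/19.000 = 1.2632
τ₀ = 8FD/(πd³) = 8·188·19.8/(π·3.6³) = 29779.2/146.57 = 203.17 MPa
τ_max = K·τ₀ = 1.2632 × 203.17 = 256.63 MPa

257 MPa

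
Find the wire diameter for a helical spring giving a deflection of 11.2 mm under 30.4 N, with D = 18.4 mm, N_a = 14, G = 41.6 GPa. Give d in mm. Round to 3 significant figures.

Required rate k = F/δ = 30.4/11.2 = 2.7143 N/mm
d = (8D³N_a·k / G)^(1/4) = (8·18.4³·14·2.7143 / (41.6×10³))^0.25
  = (45.523)^0.25 = 2.5975 mm

2.60 mm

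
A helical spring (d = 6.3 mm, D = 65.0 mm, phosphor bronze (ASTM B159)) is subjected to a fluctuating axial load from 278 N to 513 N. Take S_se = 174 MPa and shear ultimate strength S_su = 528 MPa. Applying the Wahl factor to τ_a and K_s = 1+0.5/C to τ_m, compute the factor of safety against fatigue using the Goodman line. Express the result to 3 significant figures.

0.971

C = D/d = 65.0/6.3 = 10.3175; K_W = (4C−1)/(4C−4)+0.615/C = 1.1401; K_s = 1+0.5/C = 1.0485
F_a = (F_max−F_min)/2 = 117.5 N; F_m = (F_max+F_min)/2 = 395.5 N
τ_a = K_W·8F_aD/(πd³) = 1.1401 × 77.78 = 88.677 MPa
τ_m = K_s·8F_mD/(πd³) = 1.0485 × 261.81 = 274.49 MPa
Goodman: 1/n_f = τ_a/S_se + τ_m/S_su = 88.677/174 + 274.49/528 = 0.50964 + 0.51987 = 1.0295
n_f = 1/1.0295 = 0.9713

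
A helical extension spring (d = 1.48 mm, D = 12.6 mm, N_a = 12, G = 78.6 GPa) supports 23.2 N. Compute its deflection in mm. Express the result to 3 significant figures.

11.8 mm

k = Gd⁴/(8D³N_a) = (78.6×10³)(1.48⁴)/(8·12.6³·12) = 1.9638 N/mm
δ = F/k = 23.2 / 1.9638 = 11.814 mm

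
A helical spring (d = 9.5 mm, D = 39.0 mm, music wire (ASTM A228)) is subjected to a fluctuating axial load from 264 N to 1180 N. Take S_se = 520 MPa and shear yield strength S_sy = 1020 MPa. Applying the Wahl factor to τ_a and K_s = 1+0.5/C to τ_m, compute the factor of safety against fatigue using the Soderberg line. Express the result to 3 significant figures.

4.27

C = D/d = 39.0/9.5 = 4.1053; K_W = (4C−1)/(4C−4)+0.615/C = 1.3913; K_s = 1+0.5/C = 1.1218
F_a = (F_max−F_min)/2 = 458 N; F_m = (F_max+F_min)/2 = 722 N
τ_a = K_W·8F_aD/(πd³) = 1.3913 × 53.052 = 73.813 MPa
τ_m = K_s·8F_mD/(πd³) = 1.1218 × 83.632 = 93.818 MPa
Soderberg: 1/n_f = τ_a/S_se + τ_m/S_sy = 73.813/520 + 93.818/1020 = 0.14195 + 0.09198 = 0.23393
n_f = 1/0.23393 = 4.275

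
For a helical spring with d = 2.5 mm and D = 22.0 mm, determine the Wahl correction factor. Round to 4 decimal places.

1.1660

C = D/d = 22.0/2.5 = 8.8000
K_W = (4C−1)/(4C−4) + 0.615/C = 34.200/31.200 + 0.0699 = 1.1660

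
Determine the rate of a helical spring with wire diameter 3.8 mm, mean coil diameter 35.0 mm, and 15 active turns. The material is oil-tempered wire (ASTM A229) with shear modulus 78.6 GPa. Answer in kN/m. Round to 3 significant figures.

k = Gd⁴/(8D³N_a) = (78.6×10³ × 3.8⁴) / (8 × 35.0³ × 15)
  = 1.63892e+07 / 5.145e+06 = 3.1855 N/mm

3.19 kN/m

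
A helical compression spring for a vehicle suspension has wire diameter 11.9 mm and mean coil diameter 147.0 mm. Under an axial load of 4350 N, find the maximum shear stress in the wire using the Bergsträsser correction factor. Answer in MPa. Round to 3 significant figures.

Spring index C = D/d = 147.0/11.9 = 12.3529
K_B = (4C+2)/(4C−3) = 51.412/46.412 = 1.1077
τ₀ = 8FD/(πd³) = 8·4350·147.0/(π·11.9³) = 5.1156e+06/5294.1 = 966.29 MPa
τ_max = K·τ₀ = 1.1077 × 966.29 = 1070.4 MPa

1070 MPa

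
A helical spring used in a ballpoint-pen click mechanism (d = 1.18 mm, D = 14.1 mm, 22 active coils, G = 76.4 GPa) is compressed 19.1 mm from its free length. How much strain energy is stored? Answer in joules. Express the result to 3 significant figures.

0.0548 J

k = Gd⁴/(8D³N_a) = (76.4×10³)(1.18⁴)/(8·14.1³·22) = 0.30023 N/mm
U = ½kδ² = 0.5 × 0.30023 × 19.1² = 54.763 N·mm = 0.054763 J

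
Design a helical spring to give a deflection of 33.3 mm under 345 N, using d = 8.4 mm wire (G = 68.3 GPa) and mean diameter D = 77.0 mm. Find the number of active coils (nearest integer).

9

Required rate k = F/δ = 345/33.3 = 10.36 N/mm
N_a = Gd⁴/(8D³k) = (68.3×10³ × 8.4⁴)/(8 × 77.0³ × 10.36)
    = 3.40046e+08 / 3.78388e+07 = 8.987 → 9 coils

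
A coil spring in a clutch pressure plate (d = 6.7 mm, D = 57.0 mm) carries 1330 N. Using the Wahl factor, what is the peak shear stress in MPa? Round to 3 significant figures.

Spring index C = D/d = 57.0/6.7 = 8.5075
K_W = (4C−1)/(4C−4) + 0.615/C = 33.030/30.030 + 0.0723 = 1.1722
τ₀ = 8FD/(πd³) = 8·1330·57.0/(π·6.7³) = 606480/944.87 = 641.86 MPa
τ_max = K·τ₀ = 1.1722 × 641.86 = 752.39 MPa

752 MPa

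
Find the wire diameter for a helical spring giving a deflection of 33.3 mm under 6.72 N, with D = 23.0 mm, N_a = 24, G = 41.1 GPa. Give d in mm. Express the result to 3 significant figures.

1.84 mm

Required rate k = F/δ = 6.72/33.3 = 0.2018 N/mm
d = (8D³N_a·k / G)^(1/4) = (8·23.0³·24·0.2018 / (41.1×10³))^0.25
  = (11.47)^0.25 = 1.8403 mm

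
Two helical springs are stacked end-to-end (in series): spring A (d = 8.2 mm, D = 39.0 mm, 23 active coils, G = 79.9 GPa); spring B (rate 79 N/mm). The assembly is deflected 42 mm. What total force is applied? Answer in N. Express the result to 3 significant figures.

k_A = Gd⁴/(8D³N_a) = (79.9×10³)(8.2⁴)/(8·39.0³·23) = 33.097 N/mm
Series: 1/k_eq = 1/33.097 + 1/79 = 0.042872; k_eq = 23.325 N/mm
F = k_eq·δ = 23.325·42 = 979.65 N

980 N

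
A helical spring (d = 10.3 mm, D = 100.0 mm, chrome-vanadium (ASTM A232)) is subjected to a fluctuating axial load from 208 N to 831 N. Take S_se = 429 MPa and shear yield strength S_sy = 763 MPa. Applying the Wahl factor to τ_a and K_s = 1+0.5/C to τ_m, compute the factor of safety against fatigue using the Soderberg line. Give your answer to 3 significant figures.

2.77

C = D/d = 100.0/10.3 = 9.7087; K_W = (4C−1)/(4C−4)+0.615/C = 1.1495; K_s = 1+0.5/C = 1.0515
F_a = (F_max−F_min)/2 = 311.5 N; F_m = (F_max+F_min)/2 = 519.5 N
τ_a = K_W·8F_aD/(πd³) = 1.1495 × 72.592 = 83.442 MPa
τ_m = K_s·8F_mD/(πd³) = 1.0515 × 121.06 = 127.3 MPa
Soderberg: 1/n_f = τ_a/S_se + τ_m/S_sy = 83.442/429 + 127.3/763 = 0.19450 + 0.16684 = 0.36134
n_f = 1/0.36134 = 2.767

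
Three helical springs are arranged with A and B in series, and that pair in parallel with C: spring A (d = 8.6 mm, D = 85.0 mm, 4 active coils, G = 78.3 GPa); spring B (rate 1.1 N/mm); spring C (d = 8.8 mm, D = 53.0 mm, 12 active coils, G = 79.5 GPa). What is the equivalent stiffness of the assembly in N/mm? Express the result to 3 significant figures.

k_A = Gd⁴/(8D³N_a) = (78.3×10³)(8.6⁴)/(8·85.0³·4) = 21.795 N/mm
k_C = Gd⁴/(8D³N_a) = (79.5×10³)(8.8⁴)/(8·53.0³·12) = 33.358 N/mm
Springs A,B series: k_AB = 1/(1/21.795+1/1.1) = 1.0471 N/mm; parallel with C: k_eq = 1.0471+33.358 = 34.405 N/mm

34.4 N/mm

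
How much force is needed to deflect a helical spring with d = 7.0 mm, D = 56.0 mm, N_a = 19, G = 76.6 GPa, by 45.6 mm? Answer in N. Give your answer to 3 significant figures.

314 N

k = Gd⁴/(8D³N_a) = (76.6×10³)(7.0⁴)/(8·56.0³·19) = 6.8899 N/mm
F = k·δ = 6.8899 × 45.6 = 314.18 N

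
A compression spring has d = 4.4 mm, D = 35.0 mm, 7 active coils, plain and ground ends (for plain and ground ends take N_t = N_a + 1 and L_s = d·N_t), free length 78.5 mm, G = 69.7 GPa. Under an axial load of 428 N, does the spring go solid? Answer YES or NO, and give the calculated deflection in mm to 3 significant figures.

k = Gd⁴/(8D³N_a) = (69.7×10³)(4.4⁴)/(8·35.0³·7) = 10.881 N/mm
N_t = 8; L_s = 4.4·8 = 35.2 mm; δ_solid = L₀ − L_s = 78.5 − 35.2 = 43.3 mm
δ = F/k = 428/10.881 = 39.336 mm
δ < δ_solid → spring does not go solid

NO, δ = 39.3 mm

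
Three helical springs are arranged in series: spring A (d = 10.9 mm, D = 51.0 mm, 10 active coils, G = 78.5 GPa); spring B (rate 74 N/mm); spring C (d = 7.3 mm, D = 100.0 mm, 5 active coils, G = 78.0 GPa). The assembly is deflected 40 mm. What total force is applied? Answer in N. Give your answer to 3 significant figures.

k_A = Gd⁴/(8D³N_a) = (78.5×10³)(10.9⁴)/(8·51.0³·10) = 104.42 N/mm
k_C = Gd⁴/(8D³N_a) = (78.0×10³)(7.3⁴)/(8·100.0³·5) = 5.5377 N/mm
Series: 1/k_eq = 1/104.42 + 1/74 + 1/5.5377 = 0.20367; k_eq = 4.9099 N/mm
F = k_eq·δ = 4.9099·40 = 196.39 N

196 N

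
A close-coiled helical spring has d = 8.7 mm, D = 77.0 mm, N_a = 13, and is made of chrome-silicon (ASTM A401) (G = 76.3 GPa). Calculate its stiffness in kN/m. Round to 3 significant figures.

9.21 kN/m

k = Gd⁴/(8D³N_a) = (76.3×10³ × 8.7⁴) / (8 × 77.0³ × 13)
  = 4.37121e+08 / 4.74794e+07 = 9.2065 N/mm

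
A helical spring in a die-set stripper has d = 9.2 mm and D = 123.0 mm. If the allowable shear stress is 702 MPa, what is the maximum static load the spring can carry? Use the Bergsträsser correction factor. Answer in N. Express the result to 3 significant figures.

C = D/d = 123.0/9.2 = 13.3696
K_B = (4C+2)/(4C−3) = 55.478/50.478 = 1.0991
τ_max = K·8FD/(πd³) → F_max = τ_allow·πd³/(8DK)
F_max = 702·π·9.2³/(8·123.0·1.0991) = 1.7173e+06/1081.5 = 1588 N

1590 N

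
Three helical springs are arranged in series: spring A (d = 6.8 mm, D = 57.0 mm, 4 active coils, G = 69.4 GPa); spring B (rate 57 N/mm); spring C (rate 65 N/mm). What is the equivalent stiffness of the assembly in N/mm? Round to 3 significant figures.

13.7 N/mm

k_A = Gd⁴/(8D³N_a) = (69.4×10³)(6.8⁴)/(8·57.0³·4) = 25.039 N/mm
Series: 1/k_eq = 1/25.039 + 1/57 + 1/65 = 0.072866; k_eq = 13.724 N/mm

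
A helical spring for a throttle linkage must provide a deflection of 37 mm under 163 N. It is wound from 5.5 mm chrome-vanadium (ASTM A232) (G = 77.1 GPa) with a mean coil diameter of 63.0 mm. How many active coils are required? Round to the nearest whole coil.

Required rate k = F/δ = 163/37 = 4.4054 N/mm
N_a = Gd⁴/(8D³k) = (77.1×10³ × 5.5⁴)/(8 × 63.0³ × 4.4054)
    = 7.05513e+07 / 8.81247e+06 = 8.006 → 8 coils

8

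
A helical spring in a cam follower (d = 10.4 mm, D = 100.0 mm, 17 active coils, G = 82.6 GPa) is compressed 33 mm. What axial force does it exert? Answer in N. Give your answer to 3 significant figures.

234 N

k = Gd⁴/(8D³N_a) = (82.6×10³)(10.4⁴)/(8·100.0³·17) = 7.1052 N/mm
F = k·δ = 7.1052 × 33 = 234.47 N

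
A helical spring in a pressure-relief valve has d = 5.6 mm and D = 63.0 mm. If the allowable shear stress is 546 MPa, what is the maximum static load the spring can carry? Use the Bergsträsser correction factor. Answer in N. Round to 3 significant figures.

534 N

C = D/d = 63.0/5.6 = 11.2500
K_B = (4C+2)/(4C−3) = 47.000/42.000 = 1.1190
τ_max = K·8FD/(πd³) → F_max = τ_allow·πd³/(8DK)
F_max = 546·π·5.6³/(8·63.0·1.1190) = 3.0124e+05/564 = 534.11 N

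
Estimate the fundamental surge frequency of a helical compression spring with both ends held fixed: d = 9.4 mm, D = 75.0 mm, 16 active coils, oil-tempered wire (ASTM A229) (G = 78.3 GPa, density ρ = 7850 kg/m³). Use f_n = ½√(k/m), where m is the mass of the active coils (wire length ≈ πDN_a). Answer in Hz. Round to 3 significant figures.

37.1 Hz

k = Gd⁴/(8D³N_a) = (78.3×10³)(9.4⁴)/(8·75.0³·16) = 11.321 N/mm = 11321 N/m
Wire length L = πDN_a = π·75.0·16 = 3769.9 mm
m = ρ·(πd²/4)·L = 7850 × 69.398×10⁻⁶ m² × 3.7699 m = 2.0537 kg
f_n = ½√(k/m) = 0.5·√(11321/2.0537) = 0.5·√(5512.3) = 37.122 Hz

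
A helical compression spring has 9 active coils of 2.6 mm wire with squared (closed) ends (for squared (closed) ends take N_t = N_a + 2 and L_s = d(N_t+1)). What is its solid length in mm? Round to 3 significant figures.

squared (closed) ends: N_t = N_a + 2 = 9 + 2 = 11
L_s = d·(N_t+1) = 2.6 × 12 = 31.2 mm

31.2 mm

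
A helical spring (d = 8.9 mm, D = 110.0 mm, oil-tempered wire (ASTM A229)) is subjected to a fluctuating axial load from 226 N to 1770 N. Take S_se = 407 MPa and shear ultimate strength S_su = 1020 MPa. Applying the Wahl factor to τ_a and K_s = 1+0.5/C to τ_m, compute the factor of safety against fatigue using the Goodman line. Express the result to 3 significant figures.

0.803

C = D/d = 110.0/8.9 = 12.3596; K_W = (4C−1)/(4C−4)+0.615/C = 1.1158; K_s = 1+0.5/C = 1.0405
F_a = (F_max−F_min)/2 = 772 N; F_m = (F_max+F_min)/2 = 998 N
τ_a = K_W·8F_aD/(πd³) = 1.1158 × 306.75 = 342.26 MPa
τ_m = K_s·8F_mD/(πd³) = 1.0405 × 396.55 = 412.59 MPa
Goodman: 1/n_f = τ_a/S_se + τ_m/S_su = 342.26/407 + 412.59/1020 = 0.84094 + 0.40450 = 1.2454
n_f = 1/1.2454 = 0.8029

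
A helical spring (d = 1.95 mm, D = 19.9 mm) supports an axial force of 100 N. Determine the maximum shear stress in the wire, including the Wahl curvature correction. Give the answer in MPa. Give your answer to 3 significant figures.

Spring index C = D/d = 19.9/1.95 = 10.2051
K_W = (4C−1)/(4C−4) + 0.615/C = 39.821/36.821 + 0.0603 = 1.1417
τ₀ = 8FD/(πd³) = 8·100·19.9/(π·1.95³) = 15920/23.295 = 683.42 MPa
τ_max = K·τ₀ = 1.1417 × 683.42 = 780.29 MPa

780 MPa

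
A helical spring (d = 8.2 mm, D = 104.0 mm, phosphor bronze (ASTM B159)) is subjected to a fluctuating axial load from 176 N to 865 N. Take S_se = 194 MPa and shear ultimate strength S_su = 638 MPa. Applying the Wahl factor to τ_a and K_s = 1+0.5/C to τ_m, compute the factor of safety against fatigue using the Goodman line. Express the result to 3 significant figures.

0.737

C = D/d = 104.0/8.2 = 12.6829; K_W = (4C−1)/(4C−4)+0.615/C = 1.1127; K_s = 1+0.5/C = 1.0394
F_a = (F_max−F_min)/2 = 344.5 N; F_m = (F_max+F_min)/2 = 520.5 N
τ_a = K_W·8F_aD/(πd³) = 1.1127 × 165.47 = 184.12 MPa
τ_m = K_s·8F_mD/(πd³) = 1.0394 × 250.01 = 259.86 MPa
Goodman: 1/n_f = τ_a/S_se + τ_m/S_su = 184.12/194 + 259.86/638 = 0.94906 + 0.40731 = 1.3564
n_f = 1/1.3564 = 0.7373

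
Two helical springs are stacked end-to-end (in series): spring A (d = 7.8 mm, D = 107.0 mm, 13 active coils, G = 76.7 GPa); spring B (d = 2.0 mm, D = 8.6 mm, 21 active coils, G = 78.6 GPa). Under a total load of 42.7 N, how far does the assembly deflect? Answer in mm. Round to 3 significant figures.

k_A = Gd⁴/(8D³N_a) = (76.7×10³)(7.8⁴)/(8·107.0³·13) = 2.2284 N/mm
k_B = Gd⁴/(8D³N_a) = (78.6×10³)(2.0⁴)/(8·8.6³·21) = 11.769 N/mm
Series: 1/k_eq = 1/2.2284 + 1/11.769 = 0.53373; k_eq = 1.8736 N/mm
δ = F/k_eq = 42.7/1.8736 = 22.79 mm

22.8 mm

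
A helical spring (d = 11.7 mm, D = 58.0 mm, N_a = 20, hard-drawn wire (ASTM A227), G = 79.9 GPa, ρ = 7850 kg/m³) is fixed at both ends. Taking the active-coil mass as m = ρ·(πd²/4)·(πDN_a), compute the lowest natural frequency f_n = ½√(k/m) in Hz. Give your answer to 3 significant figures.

62.4 Hz

k = Gd⁴/(8D³N_a) = (79.9×10³)(11.7⁴)/(8·58.0³·20) = 47.961 N/mm = 47961 N/m
Wire length L = πDN_a = π·58.0·20 = 3644.2 mm
m = ρ·(πd²/4)·L = 7850 × 107.51×10⁻⁶ m² × 3.6442 m = 3.0757 kg
f_n = ½√(k/m) = 0.5·√(47961/3.0757) = 0.5·√(15594) = 62.437 Hz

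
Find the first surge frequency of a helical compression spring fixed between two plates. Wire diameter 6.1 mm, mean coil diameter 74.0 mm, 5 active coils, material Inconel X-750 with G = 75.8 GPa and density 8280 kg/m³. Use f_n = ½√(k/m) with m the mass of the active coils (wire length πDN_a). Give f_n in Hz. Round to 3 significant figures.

75.9 Hz

k = Gd⁴/(8D³N_a) = (75.8×10³)(6.1⁴)/(8·74.0³·5) = 6.4749 N/mm = 6474.9 N/m
Wire length L = πDN_a = π·74.0·5 = 1162.4 mm
m = ρ·(πd²/4)·L = 8280 × 29.225×10⁻⁶ m² × 1.1624 m = 0.28128 kg
f_n = ½√(k/m) = 0.5·√(6474.9/0.28128) = 0.5·√(23020) = 75.861 Hz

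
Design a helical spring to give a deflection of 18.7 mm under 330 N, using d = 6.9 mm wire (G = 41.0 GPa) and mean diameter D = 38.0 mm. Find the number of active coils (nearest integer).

12

Required rate k = F/δ = 330/18.7 = 17.647 N/mm
N_a = Gd⁴/(8D³k) = (41.0×10³ × 6.9⁴)/(8 × 38.0³ × 17.647)
    = 9.29352e+07 / 7.74664e+06 = 12 → 12 coils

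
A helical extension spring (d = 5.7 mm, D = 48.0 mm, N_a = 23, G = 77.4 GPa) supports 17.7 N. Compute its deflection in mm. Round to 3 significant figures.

k = Gd⁴/(8D³N_a) = (77.4×10³)(5.7⁴)/(8·48.0³·23) = 4.0151 N/mm
δ = F/k = 17.7 / 4.0151 = 4.4083 mm

4.41 mm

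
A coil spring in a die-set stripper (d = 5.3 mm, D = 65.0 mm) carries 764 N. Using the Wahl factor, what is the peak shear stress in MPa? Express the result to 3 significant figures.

949 MPa

Spring index C = D/d = 65.0/5.3 = 12.2642
K_W = (4C−1)/(4C−4) + 0.615/C = 48.057/45.057 + 0.0501 = 1.1167
τ₀ = 8FD/(πd³) = 8·764·65.0/(π·5.3³) = 397280/467.71 = 849.41 MPa
τ_max = K·τ₀ = 1.1167 × 849.41 = 948.56 MPa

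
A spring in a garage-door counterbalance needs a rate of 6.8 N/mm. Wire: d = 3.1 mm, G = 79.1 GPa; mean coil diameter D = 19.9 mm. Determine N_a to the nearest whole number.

N_a = Gd⁴/(8D³k) = (79.1×10³ × 3.1⁴)/(8 × 19.9³ × 6.8)
    = 7.30505e+06 / 428705 = 17.04 → 17 coils

17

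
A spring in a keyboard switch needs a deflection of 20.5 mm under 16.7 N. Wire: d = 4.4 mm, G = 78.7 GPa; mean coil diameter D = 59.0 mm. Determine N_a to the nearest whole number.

22

Required rate k = F/δ = 16.7/20.5 = 0.81463 N/mm
N_a = Gd⁴/(8D³k) = (78.7×10³ × 4.4⁴)/(8 × 59.0³ × 0.81463)
    = 2.94975e+07 / 1.33847e+06 = 22.04 → 22 coils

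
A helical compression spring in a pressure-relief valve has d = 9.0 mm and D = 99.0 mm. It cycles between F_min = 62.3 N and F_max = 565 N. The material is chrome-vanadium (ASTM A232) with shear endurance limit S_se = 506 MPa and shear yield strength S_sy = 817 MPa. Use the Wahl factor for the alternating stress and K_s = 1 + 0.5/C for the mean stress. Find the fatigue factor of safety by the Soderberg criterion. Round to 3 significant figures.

3.00

C = D/d = 99.0/9.0 = 11.0000; K_W = (4C−1)/(4C−4)+0.615/C = 1.1309; K_s = 1+0.5/C = 1.0455
F_a = (F_max−F_min)/2 = 251.35 N; F_m = (F_max+F_min)/2 = 313.65 N
τ_a = K_W·8F_aD/(πd³) = 1.1309 × 86.921 = 98.3 MPa
τ_m = K_s·8F_mD/(πd³) = 1.0455 × 108.47 = 113.4 MPa
Soderberg: 1/n_f = τ_a/S_se + τ_m/S_sy = 98.3/506 + 113.4/817 = 0.19427 + 0.13880 = 0.33306
n_f = 1/0.33306 = 3.002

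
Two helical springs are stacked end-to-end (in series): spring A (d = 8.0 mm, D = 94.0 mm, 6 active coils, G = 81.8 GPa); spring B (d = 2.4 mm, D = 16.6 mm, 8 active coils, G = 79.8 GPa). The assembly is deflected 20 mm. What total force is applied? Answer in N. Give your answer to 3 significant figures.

k_A = Gd⁴/(8D³N_a) = (81.8×10³)(8.0⁴)/(8·94.0³·6) = 8.404 N/mm
k_B = Gd⁴/(8D³N_a) = (79.8×10³)(2.4⁴)/(8·16.6³·8) = 9.0436 N/mm
Series: 1/k_eq = 1/8.404 + 1/9.0436 = 0.22957; k_eq = 4.3561 N/mm
F = k_eq·δ = 4.3561·20 = 87.121 N

87.1 N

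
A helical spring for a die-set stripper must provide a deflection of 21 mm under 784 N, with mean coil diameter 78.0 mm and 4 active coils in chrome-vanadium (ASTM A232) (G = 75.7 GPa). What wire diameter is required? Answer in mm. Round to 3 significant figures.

Required rate k = F/δ = 784/21 = 37.333 N/mm
d = (8D³N_a·k / G)^(1/4) = (8·78.0³·4·37.333 / (75.7×10³))^0.25
  = (7489.2)^0.25 = 9.3027 mm

9.30 mm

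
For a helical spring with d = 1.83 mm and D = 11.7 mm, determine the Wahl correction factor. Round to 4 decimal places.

1.2353

C = D/d = 11.7/1.83 = 6.3934
K_W = (4C−1)/(4C−4) + 0.615/C = 24.574/21.574 + 0.0962 = 1.2353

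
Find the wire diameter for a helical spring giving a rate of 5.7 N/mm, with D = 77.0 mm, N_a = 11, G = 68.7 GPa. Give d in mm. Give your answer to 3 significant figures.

d = (8D³N_a·k / G)^(1/4) = (8·77.0³·11·5.7 / (68.7×10³))^0.25
  = (3333.3)^0.25 = 7.5983 mm

7.60 mm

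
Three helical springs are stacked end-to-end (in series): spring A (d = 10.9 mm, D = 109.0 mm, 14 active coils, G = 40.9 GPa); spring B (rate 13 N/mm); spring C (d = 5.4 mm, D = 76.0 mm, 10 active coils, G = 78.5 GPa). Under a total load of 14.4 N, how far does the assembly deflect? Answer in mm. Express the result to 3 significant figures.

12.3 mm

k_A = Gd⁴/(8D³N_a) = (40.9×10³)(10.9⁴)/(8·109.0³·14) = 3.9804 N/mm
k_C = Gd⁴/(8D³N_a) = (78.5×10³)(5.4⁴)/(8·76.0³·10) = 1.9007 N/mm
Series: 1/k_eq = 1/3.9804 + 1/13 + 1/1.9007 = 0.85427; k_eq = 1.1706 N/mm
δ = F/k_eq = 14.4/1.1706 = 12.302 mm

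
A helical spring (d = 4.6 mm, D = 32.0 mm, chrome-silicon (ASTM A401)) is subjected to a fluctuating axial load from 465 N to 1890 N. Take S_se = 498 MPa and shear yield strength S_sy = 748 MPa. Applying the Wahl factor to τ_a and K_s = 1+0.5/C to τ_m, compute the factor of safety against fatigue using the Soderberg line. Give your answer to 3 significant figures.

0.349

C = D/d = 32.0/4.6 = 6.9565; K_W = (4C−1)/(4C−4)+0.615/C = 1.2143; K_s = 1+0.5/C = 1.0719
F_a = (F_max−F_min)/2 = 712.5 N; F_m = (F_max+F_min)/2 = 1177.5 N
τ_a = K_W·8F_aD/(πd³) = 1.2143 × 596.49 = 724.33 MPa
τ_m = K_s·8F_mD/(πd³) = 1.0719 × 985.77 = 1056.6 MPa
Soderberg: 1/n_f = τ_a/S_se + τ_m/S_sy = 724.33/498 + 1056.6/748 = 1.45447 + 1.41260 = 2.8671
n_f = 1/2.8671 = 0.3488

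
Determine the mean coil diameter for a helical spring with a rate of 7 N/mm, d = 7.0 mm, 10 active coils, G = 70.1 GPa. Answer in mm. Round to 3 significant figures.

D = (Gd⁴/(8N_a·k))^(1/3) = (70.1×10³·7.0⁴/(8·10·7))^(1/3)
  = (300554)^(1/3) = 66.9845 mm

67.0 mm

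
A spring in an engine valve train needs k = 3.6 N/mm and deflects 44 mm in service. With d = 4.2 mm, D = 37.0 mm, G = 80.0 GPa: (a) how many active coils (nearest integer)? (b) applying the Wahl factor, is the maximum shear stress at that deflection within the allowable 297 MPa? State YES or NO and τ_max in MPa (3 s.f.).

N_a = Gd⁴/(8D³k) = (80.0×10³)(4.2⁴)/(8·37.0³·3.6) = 17.06 → N_a = 17
Actual rate k = Gd⁴/(8D³·17) = 3.6136 N/mm
Working load F = kδ = 3.6136·44 = 159 N
C = 37.0/4.2 = 8.8095; K_W = (4C−1)/(4C−4)+0.615/C = 1.1658
τ_max = K_W·8FD/(πd³) = 1.1658·202.2 = 235.74 MPa
τ_max ≤ 297 MPa → acceptable

(a) 17 coils; (b) YES, τ_max = 236 MPa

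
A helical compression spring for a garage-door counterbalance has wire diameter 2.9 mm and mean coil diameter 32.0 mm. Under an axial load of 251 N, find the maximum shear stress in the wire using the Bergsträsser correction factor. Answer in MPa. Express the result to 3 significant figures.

941 MPa

Spring index C = D/d = 32.0/2.9 = 11.0345
K_B = (4C+2)/(4C−3) = 46.138/41.138 = 1.1215
τ₀ = 8FD/(πd³) = 8·251·32.0/(π·2.9³) = 64256/76.62 = 838.63 MPa
τ_max = K·τ₀ = 1.1215 × 838.63 = 940.56 MPa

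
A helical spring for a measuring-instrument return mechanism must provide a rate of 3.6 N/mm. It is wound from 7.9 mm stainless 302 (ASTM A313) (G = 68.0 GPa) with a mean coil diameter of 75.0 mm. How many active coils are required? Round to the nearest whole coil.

22

N_a = Gd⁴/(8D³k) = (68.0×10³ × 7.9⁴)/(8 × 75.0³ × 3.6)
    = 2.64861e+08 / 1.215e+07 = 21.8 → 22 coils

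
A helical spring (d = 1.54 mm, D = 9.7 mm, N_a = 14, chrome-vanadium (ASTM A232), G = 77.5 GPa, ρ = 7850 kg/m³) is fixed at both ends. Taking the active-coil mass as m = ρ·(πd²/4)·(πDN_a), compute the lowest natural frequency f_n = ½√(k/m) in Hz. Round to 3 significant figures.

k = Gd⁴/(8D³N_a) = (77.5×10³)(1.54⁴)/(8·9.7³·14) = 4.2643 N/mm = 4264.3 N/m
Wire length L = πDN_a = π·9.7·14 = 426.63 mm
m = ρ·(πd²/4)·L = 7850 × 1.8627×10⁻⁶ m² × 0.42663 m = 0.0062381 kg
f_n = ½√(k/m) = 0.5·√(4264.3/0.0062381) = 0.5·√(6.836e+05) = 413.4 Hz

413 Hz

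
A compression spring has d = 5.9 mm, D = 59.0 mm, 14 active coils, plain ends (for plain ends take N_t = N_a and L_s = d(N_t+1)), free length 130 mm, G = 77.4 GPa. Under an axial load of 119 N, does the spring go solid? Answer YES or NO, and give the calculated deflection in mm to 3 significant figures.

NO, δ = 29.2 mm

k = Gd⁴/(8D³N_a) = (77.4×10³)(5.9⁴)/(8·59.0³·14) = 4.0773 N/mm
N_t = 14; L_s = 5.9·15 = 88.5 mm; δ_solid = L₀ − L_s = 130 − 88.5 = 41.5 mm
δ = F/k = 119/4.0773 = 29.186 mm
δ < δ_solid → spring does not go solid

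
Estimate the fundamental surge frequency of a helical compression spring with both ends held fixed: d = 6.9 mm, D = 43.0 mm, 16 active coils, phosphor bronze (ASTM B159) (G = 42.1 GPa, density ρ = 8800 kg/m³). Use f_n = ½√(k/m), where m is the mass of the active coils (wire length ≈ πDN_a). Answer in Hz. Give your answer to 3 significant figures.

57.4 Hz

k = Gd⁴/(8D³N_a) = (42.1×10³)(6.9⁴)/(8·43.0³·16) = 9.377 N/mm = 9377 N/m
Wire length L = πDN_a = π·43.0·16 = 2161.4 mm
m = ρ·(πd²/4)·L = 8800 × 37.393×10⁻⁶ m² × 2.1614 m = 0.71123 kg
f_n = ½√(k/m) = 0.5·√(9377/0.71123) = 0.5·√(13184) = 57.411 Hz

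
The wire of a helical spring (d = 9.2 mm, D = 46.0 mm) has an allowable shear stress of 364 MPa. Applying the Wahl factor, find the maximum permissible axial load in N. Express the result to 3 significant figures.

1850 N

C = D/d = 46.0/9.2 = 5.0000
K_W = (4C−1)/(4C−4) + 0.615/C = 19.000/16.000 + 0.1230 = 1.3105
τ_max = K·8FD/(πd³) → F_max = τ_allow·πd³/(8DK)
F_max = 364·π·9.2³/(8·46.0·1.3105) = 8.9046e+05/482.26 = 1846.4 N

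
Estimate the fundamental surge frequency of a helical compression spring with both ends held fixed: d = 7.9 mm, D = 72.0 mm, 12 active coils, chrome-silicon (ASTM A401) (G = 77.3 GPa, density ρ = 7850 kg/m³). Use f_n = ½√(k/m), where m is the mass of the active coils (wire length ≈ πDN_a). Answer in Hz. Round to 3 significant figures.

k = Gd⁴/(8D³N_a) = (77.3×10³)(7.9⁴)/(8·72.0³·12) = 8.4027 N/mm = 8402.7 N/m
Wire length L = πDN_a = π·72.0·12 = 2714.3 mm
m = ρ·(πd²/4)·L = 7850 × 49.017×10⁻⁶ m² × 2.7143 m = 1.0444 kg
f_n = ½√(k/m) = 0.5·√(8402.7/1.0444) = 0.5·√(8045.3) = 44.848 Hz

44.8 Hz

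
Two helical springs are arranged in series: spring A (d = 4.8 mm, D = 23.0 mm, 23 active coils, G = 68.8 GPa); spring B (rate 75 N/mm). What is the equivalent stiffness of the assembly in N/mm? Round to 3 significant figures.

13.4 N/mm

k_A = Gd⁴/(8D³N_a) = (68.8×10³)(4.8⁴)/(8·23.0³·23) = 16.314 N/mm
Series: 1/k_eq = 1/16.314 + 1/75 = 0.074632; k_eq = 13.399 N/mm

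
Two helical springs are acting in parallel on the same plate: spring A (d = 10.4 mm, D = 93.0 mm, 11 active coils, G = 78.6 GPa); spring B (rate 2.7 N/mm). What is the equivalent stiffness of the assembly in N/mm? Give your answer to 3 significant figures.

15.7 N/mm

k_A = Gd⁴/(8D³N_a) = (78.6×10³)(10.4⁴)/(8·93.0³·11) = 12.99 N/mm
Parallel: k_eq = 12.99 + 2.7 = 15.69 N/mm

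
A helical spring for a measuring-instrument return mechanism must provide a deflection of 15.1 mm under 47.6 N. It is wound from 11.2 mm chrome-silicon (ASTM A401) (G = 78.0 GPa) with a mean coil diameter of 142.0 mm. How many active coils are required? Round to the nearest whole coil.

17

Required rate k = F/δ = 47.6/15.1 = 3.1523 N/mm
N_a = Gd⁴/(8D³k) = (78.0×10³ × 11.2⁴)/(8 × 142.0³ × 3.1523)
    = 1.22735e+09 / 7.2208e+07 = 17 → 17 coils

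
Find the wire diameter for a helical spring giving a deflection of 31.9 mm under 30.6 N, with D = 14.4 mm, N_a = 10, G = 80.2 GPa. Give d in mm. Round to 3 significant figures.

Required rate k = F/δ = 30.6/31.9 = 0.95925 N/mm
d = (8D³N_a·k / G)^(1/4) = (8·14.4³·10·0.95925 / (80.2×10³))^0.25
  = (2.8572)^0.25 = 1.3001 mm

1.30 mm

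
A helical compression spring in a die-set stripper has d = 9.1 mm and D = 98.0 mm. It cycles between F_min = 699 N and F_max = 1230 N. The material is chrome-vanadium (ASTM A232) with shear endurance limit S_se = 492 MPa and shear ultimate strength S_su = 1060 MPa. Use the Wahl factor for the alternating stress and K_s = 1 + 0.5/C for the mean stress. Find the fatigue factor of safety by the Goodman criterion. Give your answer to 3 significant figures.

C = D/d = 98.0/9.1 = 10.7692; K_W = (4C−1)/(4C−4)+0.615/C = 1.1339; K_s = 1+0.5/C = 1.0464
F_a = (F_max−F_min)/2 = 265.5 N; F_m = (F_max+F_min)/2 = 964.5 N
τ_a = K_W·8F_aD/(πd³) = 1.1339 × 87.924 = 99.695 MPa
τ_m = K_s·8F_mD/(πd³) = 1.0464 × 319.41 = 334.24 MPa
Goodman: 1/n_f = τ_a/S_se + τ_m/S_su = 99.695/492 + 334.24/1060 = 0.20263 + 0.31532 = 0.51795
n_f = 1/0.51795 = 1.931

1.93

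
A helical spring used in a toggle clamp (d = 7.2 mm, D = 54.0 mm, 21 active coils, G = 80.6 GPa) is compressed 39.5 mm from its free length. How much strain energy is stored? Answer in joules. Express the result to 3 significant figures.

6.39 J

k = Gd⁴/(8D³N_a) = (80.6×10³)(7.2⁴)/(8·54.0³·21) = 8.1879 N/mm
U = ½kδ² = 0.5 × 8.1879 × 39.5² = 6387.6 N·mm = 6.3876 J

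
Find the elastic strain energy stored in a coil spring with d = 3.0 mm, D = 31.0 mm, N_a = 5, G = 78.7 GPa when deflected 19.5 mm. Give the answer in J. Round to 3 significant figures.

1.02 J

k = Gd⁴/(8D³N_a) = (78.7×10³)(3.0⁴)/(8·31.0³·5) = 5.3495 N/mm
U = ½kδ² = 0.5 × 5.3495 × 19.5² = 1017.1 N·mm = 1.0171 J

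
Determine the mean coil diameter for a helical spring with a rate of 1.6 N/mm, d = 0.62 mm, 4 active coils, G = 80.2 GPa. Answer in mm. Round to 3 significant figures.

D = (Gd⁴/(8N_a·k))^(1/3) = (80.2×10³·0.62⁴/(8·4·1.6))^(1/3)
  = (231.457)^(1/3) = 6.1398 mm

6.14 mm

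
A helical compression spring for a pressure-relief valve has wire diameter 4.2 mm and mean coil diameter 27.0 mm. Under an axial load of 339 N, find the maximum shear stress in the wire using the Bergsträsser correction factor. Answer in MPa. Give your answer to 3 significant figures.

384 MPa

Spring index C = D/d = 27.0/4.2 = 6.4286
K_B = (4C+2)/(4C−3) = 27.714/22.714 = 1.2201
τ₀ = 8FD/(πd³) = 8·339·27.0/(π·4.2³) = 73224/232.75 = 314.6 MPa
τ_max = K·τ₀ = 1.2201 × 314.6 = 383.85 MPa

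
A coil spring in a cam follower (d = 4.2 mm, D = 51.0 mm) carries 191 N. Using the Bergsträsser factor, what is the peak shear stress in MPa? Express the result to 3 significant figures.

Spring index C = D/d = 51.0/4.2 = 12.1429
K_B = (4C+2)/(4C−3) = 50.571/45.571 = 1.1097
τ₀ = 8FD/(πd³) = 8·191·51.0/(π·4.2³) = 77928/232.75 = 334.81 MPa
τ_max = K·τ₀ = 1.1097 × 334.81 = 371.54 MPa

372 MPa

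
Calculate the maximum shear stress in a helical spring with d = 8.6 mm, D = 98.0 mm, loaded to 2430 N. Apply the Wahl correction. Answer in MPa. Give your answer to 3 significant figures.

Spring index C = D/d = 98.0/8.6 = 11.3953
K_W = (4C−1)/(4C−4) + 0.615/C = 44.581/41.581 + 0.0540 = 1.1261
τ₀ = 8FD/(πd³) = 8·2430·98.0/(π·8.6³) = 1.90512e+06/1998.2 = 953.4 MPa
τ_max = K·τ₀ = 1.1261 × 953.4 = 1073.6 MPa

1070 MPa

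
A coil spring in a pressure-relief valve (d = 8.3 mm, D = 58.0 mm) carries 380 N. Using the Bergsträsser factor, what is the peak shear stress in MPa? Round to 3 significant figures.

Spring index C = D/d = 58.0/8.3 = 6.9880
K_B = (4C+2)/(4C−3) = 29.952/24.952 = 1.2004
τ₀ = 8FD/(πd³) = 8·380·58.0/(π·8.3³) = 176320/1796.3 = 98.156 MPa
τ_max = K·τ₀ = 1.2004 × 98.156 = 117.83 MPa

118 MPa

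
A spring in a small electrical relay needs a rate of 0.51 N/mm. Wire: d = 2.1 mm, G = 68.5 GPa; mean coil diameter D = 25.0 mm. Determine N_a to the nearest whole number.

N_a = Gd⁴/(8D³k) = (68.5×10³ × 2.1⁴)/(8 × 25.0³ × 0.51)
    = 1.33219e+06 / 63750 = 20.9 → 21 coils

21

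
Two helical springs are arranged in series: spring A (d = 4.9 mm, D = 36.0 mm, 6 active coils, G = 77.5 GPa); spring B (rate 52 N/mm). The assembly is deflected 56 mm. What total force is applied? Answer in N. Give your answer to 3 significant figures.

807 N

k_A = Gd⁴/(8D³N_a) = (77.5×10³)(4.9⁴)/(8·36.0³·6) = 19.95 N/mm
Series: 1/k_eq = 1/19.95 + 1/52 = 0.069357; k_eq = 14.418 N/mm
F = k_eq·δ = 14.418·56 = 807.42 N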